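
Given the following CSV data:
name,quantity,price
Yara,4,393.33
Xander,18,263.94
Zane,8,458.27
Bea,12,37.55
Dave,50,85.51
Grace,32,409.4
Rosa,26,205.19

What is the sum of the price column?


Values in 'price' column:
  Row 1: 393.33
  Row 2: 263.94
  Row 3: 458.27
  Row 4: 37.55
  Row 5: 85.51
  Row 6: 409.4
  Row 7: 205.19
Sum = 393.33 + 263.94 + 458.27 + 37.55 + 85.51 + 409.4 + 205.19 = 1853.19

ANSWER: 1853.19


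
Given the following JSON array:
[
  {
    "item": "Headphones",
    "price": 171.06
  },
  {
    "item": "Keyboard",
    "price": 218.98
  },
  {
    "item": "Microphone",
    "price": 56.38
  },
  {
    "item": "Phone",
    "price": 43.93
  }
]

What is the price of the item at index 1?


Array index 1 -> Keyboard
price = 218.98

ANSWER: 218.98


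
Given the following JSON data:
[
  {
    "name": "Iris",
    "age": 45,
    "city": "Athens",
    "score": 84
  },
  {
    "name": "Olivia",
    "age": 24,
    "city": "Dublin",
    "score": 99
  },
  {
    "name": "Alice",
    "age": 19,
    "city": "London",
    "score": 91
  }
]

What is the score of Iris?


Looking up record where name = Iris
Record index: 0
Field 'score' = 84

ANSWER: 84


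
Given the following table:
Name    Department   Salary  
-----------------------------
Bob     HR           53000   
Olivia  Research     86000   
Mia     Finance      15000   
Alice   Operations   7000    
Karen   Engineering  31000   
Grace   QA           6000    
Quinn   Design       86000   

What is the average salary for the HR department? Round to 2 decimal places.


HR department members:
  Bob: 53000
Sum = 53000
Count = 1
Average = 53000 / 1 = 53000.00

ANSWER: 53000.00


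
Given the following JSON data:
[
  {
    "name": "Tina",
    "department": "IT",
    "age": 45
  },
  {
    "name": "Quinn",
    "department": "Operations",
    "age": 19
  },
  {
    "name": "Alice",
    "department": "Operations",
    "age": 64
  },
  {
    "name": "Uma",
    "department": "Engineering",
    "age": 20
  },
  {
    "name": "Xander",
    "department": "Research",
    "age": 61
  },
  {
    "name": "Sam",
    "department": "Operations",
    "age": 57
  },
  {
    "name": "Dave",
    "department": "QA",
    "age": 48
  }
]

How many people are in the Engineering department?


Scanning records for department = Engineering
  Record 3: Uma
Count: 1

ANSWER: 1


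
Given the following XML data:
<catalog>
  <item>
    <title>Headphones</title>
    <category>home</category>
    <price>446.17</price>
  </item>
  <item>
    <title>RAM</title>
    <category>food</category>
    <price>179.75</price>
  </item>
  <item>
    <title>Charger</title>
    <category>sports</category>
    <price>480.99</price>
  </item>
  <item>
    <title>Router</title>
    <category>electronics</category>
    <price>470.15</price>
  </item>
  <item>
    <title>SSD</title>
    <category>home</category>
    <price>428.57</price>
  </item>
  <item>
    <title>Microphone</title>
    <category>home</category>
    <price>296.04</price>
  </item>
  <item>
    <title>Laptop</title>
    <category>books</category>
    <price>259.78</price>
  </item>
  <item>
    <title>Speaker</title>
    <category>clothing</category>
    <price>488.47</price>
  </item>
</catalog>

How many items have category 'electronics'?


Scanning <item> elements for <category>electronics</category>:
  Item 4: Router -> MATCH
Count: 1

ANSWER: 1


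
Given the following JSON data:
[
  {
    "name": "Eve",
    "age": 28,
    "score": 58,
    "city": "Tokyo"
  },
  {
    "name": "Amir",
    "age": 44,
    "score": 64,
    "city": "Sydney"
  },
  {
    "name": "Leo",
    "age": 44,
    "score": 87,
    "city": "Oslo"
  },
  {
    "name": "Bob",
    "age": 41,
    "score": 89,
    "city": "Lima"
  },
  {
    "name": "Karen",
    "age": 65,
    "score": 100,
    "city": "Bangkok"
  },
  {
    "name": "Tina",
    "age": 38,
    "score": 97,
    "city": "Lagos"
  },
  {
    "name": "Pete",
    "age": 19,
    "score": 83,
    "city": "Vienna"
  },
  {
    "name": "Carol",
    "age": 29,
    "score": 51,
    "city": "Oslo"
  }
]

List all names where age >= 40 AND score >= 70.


Checking both conditions:
  Eve (age=28, score=58) -> no
  Amir (age=44, score=64) -> no
  Leo (age=44, score=87) -> YES
  Bob (age=41, score=89) -> YES
  Karen (age=65, score=100) -> YES
  Tina (age=38, score=97) -> no
  Pete (age=19, score=83) -> no
  Carol (age=29, score=51) -> no


ANSWER: Leo, Bob, Karen


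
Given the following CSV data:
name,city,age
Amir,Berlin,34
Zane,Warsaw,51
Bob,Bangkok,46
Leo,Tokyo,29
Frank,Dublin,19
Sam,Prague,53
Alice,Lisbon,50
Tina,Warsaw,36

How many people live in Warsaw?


Scanning city column for 'Warsaw':
  Row 2: Zane -> MATCH
  Row 8: Tina -> MATCH
Total matches: 2

ANSWER: 2


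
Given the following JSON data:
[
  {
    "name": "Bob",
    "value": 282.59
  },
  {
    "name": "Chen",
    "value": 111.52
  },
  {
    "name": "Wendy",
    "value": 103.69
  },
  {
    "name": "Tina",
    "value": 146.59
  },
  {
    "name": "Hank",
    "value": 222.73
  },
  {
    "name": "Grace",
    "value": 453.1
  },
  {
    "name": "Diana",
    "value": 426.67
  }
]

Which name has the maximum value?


Comparing values:
  Bob: 282.59
  Chen: 111.52
  Wendy: 103.69
  Tina: 146.59
  Hank: 222.73
  Grace: 453.1
  Diana: 426.67
Maximum: Grace (453.1)

ANSWER: Grace


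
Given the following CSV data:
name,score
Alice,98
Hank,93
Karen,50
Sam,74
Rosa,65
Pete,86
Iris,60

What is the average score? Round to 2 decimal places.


Scores: 98, 93, 50, 74, 65, 86, 60
Sum = 526
Count = 7
Average = 526 / 7 = 75.14

ANSWER: 75.14


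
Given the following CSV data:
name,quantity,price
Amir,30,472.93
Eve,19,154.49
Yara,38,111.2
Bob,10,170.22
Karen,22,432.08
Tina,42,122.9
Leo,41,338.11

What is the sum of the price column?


Values in 'price' column:
  Row 1: 472.93
  Row 2: 154.49
  Row 3: 111.2
  Row 4: 170.22
  Row 5: 432.08
  Row 6: 122.9
  Row 7: 338.11
Sum = 472.93 + 154.49 + 111.2 + 170.22 + 432.08 + 122.9 + 338.11 = 1801.93

ANSWER: 1801.93


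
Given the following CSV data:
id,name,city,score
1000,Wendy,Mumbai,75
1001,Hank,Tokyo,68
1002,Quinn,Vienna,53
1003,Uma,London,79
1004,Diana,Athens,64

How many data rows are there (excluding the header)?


Counting rows (excluding header):
Header: id,name,city,score
Data rows: 5

ANSWER: 5


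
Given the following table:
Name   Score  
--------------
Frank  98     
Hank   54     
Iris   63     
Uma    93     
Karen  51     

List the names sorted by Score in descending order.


Sorting by Score (descending):
  Frank: 98
  Uma: 93
  Iris: 63
  Hank: 54
  Karen: 51


ANSWER: Frank, Uma, Iris, Hank, Karen


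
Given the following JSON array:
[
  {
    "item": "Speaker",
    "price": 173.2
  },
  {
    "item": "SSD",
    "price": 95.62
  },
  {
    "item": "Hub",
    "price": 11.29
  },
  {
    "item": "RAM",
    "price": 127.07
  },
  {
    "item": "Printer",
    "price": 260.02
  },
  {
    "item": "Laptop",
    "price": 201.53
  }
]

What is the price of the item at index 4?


Array index 4 -> Printer
price = 260.02

ANSWER: 260.02


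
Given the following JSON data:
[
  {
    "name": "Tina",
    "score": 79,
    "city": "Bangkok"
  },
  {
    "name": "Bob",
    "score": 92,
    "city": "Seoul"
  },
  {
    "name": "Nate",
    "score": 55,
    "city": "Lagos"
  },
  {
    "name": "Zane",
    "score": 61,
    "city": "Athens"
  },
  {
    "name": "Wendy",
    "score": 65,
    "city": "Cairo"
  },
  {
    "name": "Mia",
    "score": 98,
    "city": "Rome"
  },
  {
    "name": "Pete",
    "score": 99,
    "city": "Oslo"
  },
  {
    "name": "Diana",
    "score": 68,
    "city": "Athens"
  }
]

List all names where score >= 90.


Filtering records where score >= 90:
  Tina (score=79) -> no
  Bob (score=92) -> YES
  Nate (score=55) -> no
  Zane (score=61) -> no
  Wendy (score=65) -> no
  Mia (score=98) -> YES
  Pete (score=99) -> YES
  Diana (score=68) -> no


ANSWER: Bob, Mia, Pete


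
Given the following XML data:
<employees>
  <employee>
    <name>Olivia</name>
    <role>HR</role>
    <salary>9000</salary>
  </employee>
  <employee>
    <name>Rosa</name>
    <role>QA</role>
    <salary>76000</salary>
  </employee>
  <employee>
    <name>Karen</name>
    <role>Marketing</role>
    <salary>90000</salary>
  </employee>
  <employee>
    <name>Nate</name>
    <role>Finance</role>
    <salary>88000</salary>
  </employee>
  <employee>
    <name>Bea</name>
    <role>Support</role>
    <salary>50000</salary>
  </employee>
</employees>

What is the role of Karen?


Searching for <employee> with <name>Karen</name>
Found at position 3
<role>Marketing</role>

ANSWER: Marketing


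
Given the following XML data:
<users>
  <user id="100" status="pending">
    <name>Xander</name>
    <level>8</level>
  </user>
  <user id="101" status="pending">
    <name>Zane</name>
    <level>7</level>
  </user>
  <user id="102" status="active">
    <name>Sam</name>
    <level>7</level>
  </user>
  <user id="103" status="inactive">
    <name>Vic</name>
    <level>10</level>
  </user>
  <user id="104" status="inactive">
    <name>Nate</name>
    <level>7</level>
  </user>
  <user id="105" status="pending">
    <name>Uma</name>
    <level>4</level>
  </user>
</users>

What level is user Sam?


Finding user: Sam
<level>7</level>

ANSWER: 7


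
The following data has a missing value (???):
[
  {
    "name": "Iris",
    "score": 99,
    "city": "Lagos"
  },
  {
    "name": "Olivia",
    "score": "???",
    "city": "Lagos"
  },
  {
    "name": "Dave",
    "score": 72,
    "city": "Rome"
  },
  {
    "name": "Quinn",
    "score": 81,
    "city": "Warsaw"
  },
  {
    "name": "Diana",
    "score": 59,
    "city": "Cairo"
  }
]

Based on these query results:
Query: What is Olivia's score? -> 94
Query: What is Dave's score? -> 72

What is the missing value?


The missing value is Olivia's score
From query: Olivia's score = 94

ANSWER: 94


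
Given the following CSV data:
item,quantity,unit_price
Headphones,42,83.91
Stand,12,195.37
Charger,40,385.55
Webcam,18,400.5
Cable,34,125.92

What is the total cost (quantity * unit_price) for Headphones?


Row: Headphones
quantity = 42
unit_price = 83.91
total = 42 * 83.91 = 3524.22

ANSWER: 3524.22


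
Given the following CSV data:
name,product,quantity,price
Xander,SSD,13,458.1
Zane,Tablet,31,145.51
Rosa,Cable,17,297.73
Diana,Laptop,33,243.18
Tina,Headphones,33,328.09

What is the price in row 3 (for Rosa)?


Row 3: Rosa
Column 'price' = 297.73

ANSWER: 297.73


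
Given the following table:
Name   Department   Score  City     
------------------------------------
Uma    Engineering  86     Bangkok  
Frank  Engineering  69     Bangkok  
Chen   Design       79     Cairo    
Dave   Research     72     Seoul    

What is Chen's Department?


Row 3: Chen
Department = Design

ANSWER: Design


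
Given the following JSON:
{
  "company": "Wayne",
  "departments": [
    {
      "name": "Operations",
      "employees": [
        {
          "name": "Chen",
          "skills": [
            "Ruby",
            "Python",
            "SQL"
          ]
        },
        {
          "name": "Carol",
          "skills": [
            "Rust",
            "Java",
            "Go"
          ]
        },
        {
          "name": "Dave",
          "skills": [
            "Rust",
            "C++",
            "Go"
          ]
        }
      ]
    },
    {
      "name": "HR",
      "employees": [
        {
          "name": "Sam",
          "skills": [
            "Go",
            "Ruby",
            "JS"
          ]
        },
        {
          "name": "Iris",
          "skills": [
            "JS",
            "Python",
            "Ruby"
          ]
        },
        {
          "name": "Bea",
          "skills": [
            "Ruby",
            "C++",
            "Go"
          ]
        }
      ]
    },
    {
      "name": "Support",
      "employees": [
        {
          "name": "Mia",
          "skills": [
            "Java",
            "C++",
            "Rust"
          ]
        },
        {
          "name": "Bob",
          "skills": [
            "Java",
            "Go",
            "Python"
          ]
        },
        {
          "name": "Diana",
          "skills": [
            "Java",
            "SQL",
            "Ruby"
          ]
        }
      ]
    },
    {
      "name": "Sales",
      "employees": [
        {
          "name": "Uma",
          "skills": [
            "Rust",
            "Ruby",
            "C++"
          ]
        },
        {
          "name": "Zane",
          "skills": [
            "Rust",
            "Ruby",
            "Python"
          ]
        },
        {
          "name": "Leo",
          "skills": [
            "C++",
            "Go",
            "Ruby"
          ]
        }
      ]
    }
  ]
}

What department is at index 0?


Path: departments[0].name
Value: Operations

ANSWER: Operations


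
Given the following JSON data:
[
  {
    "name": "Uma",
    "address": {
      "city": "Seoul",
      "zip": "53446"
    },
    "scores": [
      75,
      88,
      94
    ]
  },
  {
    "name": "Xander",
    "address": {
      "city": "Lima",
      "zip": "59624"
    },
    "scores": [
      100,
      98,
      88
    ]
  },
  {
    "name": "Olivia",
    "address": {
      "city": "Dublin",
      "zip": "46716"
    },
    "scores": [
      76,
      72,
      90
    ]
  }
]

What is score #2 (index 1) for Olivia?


Path: records[2].scores[1]
Value: 72

ANSWER: 72


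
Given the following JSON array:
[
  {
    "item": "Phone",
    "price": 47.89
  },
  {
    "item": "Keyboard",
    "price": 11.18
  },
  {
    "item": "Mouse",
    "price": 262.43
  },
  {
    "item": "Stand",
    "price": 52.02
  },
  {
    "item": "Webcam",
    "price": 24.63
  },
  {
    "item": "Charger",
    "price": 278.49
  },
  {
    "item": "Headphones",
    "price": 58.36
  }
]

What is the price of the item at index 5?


Array index 5 -> Charger
price = 278.49

ANSWER: 278.49


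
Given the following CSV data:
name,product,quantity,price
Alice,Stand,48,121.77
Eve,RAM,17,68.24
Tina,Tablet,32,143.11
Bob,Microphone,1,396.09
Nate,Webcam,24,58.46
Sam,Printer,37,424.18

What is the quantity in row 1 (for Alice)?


Row 1: Alice
Column 'quantity' = 48

ANSWER: 48


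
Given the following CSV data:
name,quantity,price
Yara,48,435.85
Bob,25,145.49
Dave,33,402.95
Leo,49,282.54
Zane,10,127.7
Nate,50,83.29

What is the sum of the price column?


Values in 'price' column:
  Row 1: 435.85
  Row 2: 145.49
  Row 3: 402.95
  Row 4: 282.54
  Row 5: 127.7
  Row 6: 83.29
Sum = 435.85 + 145.49 + 402.95 + 282.54 + 127.7 + 83.29 = 1477.82

ANSWER: 1477.82


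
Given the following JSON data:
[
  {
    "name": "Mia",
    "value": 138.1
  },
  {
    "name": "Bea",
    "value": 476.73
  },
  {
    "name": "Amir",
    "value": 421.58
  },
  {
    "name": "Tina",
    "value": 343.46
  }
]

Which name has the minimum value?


Comparing values:
  Mia: 138.1
  Bea: 476.73
  Amir: 421.58
  Tina: 343.46
Minimum: Mia (138.1)

ANSWER: Mia


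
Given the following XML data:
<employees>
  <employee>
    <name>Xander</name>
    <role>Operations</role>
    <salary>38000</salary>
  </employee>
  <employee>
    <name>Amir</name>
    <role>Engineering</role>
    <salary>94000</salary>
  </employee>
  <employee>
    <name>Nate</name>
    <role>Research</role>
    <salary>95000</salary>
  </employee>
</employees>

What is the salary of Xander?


Searching for <employee> with <name>Xander</name>
Found at position 1
<salary>38000</salary>

ANSWER: 38000


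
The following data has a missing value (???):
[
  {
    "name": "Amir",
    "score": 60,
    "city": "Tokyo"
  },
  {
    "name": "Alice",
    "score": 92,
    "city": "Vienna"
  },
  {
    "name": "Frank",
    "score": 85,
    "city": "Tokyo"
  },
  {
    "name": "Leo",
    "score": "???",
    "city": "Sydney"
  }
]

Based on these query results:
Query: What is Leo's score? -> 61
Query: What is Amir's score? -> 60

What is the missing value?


The missing value is Leo's score
From query: Leo's score = 61

ANSWER: 61


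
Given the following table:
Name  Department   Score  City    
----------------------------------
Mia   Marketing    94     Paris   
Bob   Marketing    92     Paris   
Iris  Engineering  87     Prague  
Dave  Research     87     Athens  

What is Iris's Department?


Row 3: Iris
Department = Engineering

ANSWER: Engineering


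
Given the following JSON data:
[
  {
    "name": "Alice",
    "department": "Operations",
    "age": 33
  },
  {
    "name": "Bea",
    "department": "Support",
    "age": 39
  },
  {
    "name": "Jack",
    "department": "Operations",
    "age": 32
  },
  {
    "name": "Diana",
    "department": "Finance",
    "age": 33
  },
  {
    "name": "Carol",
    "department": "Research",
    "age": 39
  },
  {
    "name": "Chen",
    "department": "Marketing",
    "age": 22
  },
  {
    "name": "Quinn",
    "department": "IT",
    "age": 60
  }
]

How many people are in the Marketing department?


Scanning records for department = Marketing
  Record 5: Chen
Count: 1

ANSWER: 1


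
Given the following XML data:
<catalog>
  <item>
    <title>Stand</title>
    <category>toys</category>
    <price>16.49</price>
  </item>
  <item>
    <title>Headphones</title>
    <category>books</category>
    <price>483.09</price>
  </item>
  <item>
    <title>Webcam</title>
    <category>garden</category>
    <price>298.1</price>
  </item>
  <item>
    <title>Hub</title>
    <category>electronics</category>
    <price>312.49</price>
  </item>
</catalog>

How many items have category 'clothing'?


Scanning <item> elements for <category>clothing</category>:
Count: 0

ANSWER: 0


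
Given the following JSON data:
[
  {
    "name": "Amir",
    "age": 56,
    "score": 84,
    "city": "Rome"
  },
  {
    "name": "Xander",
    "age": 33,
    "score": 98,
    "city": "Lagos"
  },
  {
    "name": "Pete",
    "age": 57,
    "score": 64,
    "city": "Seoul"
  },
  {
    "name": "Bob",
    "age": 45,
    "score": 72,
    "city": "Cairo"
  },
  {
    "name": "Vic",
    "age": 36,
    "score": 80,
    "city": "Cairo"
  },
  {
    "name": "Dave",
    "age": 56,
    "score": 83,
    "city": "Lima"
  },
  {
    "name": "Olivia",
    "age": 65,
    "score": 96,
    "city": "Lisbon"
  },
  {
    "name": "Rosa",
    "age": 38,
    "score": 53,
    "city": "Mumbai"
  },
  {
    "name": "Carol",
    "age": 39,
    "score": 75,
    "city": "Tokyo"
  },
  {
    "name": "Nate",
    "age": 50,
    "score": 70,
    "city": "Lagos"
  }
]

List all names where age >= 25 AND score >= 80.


Checking both conditions:
  Amir (age=56, score=84) -> YES
  Xander (age=33, score=98) -> YES
  Pete (age=57, score=64) -> no
  Bob (age=45, score=72) -> no
  Vic (age=36, score=80) -> YES
  Dave (age=56, score=83) -> YES
  Olivia (age=65, score=96) -> YES
  Rosa (age=38, score=53) -> no
  Carol (age=39, score=75) -> no
  Nate (age=50, score=70) -> no


ANSWER: Amir, Xander, Vic, Dave, Olivia


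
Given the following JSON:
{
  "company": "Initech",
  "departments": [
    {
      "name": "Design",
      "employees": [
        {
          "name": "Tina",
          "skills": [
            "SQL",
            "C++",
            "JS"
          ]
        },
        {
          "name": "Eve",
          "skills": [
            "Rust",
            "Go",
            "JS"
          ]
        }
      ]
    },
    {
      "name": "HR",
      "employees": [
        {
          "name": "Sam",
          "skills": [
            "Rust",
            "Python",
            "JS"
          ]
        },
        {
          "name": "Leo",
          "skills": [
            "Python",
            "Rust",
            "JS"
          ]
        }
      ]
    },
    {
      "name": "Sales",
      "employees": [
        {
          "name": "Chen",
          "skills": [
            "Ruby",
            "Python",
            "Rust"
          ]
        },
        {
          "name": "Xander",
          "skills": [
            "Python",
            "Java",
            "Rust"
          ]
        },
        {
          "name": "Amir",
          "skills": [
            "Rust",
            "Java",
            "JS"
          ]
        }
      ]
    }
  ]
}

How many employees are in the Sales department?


Path: departments[2].employees
Count: 3

ANSWER: 3


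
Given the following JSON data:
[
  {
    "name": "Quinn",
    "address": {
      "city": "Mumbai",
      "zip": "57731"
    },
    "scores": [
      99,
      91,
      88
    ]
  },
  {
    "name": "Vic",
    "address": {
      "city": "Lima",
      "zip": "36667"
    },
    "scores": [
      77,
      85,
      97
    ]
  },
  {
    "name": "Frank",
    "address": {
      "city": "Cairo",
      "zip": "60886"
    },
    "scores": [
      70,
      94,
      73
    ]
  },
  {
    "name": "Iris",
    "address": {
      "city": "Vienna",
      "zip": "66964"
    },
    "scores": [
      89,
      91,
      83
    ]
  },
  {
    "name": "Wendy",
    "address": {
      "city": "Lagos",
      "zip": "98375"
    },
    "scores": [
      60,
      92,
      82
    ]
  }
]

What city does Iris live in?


Path: records[3].address.city
Value: Vienna

ANSWER: Vienna


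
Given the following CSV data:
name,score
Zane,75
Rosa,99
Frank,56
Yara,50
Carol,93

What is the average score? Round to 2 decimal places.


Scores: 75, 99, 56, 50, 93
Sum = 373
Count = 5
Average = 373 / 5 = 74.60

ANSWER: 74.60


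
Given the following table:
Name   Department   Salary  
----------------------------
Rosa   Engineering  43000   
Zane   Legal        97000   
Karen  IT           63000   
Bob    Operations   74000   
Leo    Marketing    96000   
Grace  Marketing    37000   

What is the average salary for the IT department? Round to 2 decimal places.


IT department members:
  Karen: 63000
Sum = 63000
Count = 1
Average = 63000 / 1 = 63000.00

ANSWER: 63000.00


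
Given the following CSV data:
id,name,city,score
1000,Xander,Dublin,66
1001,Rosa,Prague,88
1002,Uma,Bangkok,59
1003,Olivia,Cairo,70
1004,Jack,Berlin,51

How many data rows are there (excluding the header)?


Counting rows (excluding header):
Header: id,name,city,score
Data rows: 5

ANSWER: 5


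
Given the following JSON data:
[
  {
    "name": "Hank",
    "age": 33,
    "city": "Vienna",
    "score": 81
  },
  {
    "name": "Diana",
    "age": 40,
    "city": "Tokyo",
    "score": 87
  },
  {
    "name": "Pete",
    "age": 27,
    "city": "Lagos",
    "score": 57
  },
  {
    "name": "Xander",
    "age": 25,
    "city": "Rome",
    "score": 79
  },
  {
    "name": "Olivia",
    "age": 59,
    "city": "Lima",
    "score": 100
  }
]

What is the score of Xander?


Looking up record where name = Xander
Record index: 3
Field 'score' = 79

ANSWER: 79


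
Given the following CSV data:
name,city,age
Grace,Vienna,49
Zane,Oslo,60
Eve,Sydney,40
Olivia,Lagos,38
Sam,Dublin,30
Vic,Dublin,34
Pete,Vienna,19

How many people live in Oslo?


Scanning city column for 'Oslo':
  Row 2: Zane -> MATCH
Total matches: 1

ANSWER: 1


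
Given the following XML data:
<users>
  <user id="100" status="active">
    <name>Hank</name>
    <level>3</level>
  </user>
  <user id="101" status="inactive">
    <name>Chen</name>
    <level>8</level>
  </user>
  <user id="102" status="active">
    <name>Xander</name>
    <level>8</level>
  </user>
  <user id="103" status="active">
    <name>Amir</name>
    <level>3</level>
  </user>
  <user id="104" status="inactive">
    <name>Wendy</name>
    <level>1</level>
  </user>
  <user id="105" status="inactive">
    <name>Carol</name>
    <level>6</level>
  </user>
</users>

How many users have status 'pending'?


Counting users with status='pending':
Count: 0

ANSWER: 0


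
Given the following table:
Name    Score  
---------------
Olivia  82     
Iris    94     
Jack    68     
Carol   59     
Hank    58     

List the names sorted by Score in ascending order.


Sorting by Score (ascending):
  Hank: 58
  Carol: 59
  Jack: 68
  Olivia: 82
  Iris: 94


ANSWER: Hank, Carol, Jack, Olivia, Iris


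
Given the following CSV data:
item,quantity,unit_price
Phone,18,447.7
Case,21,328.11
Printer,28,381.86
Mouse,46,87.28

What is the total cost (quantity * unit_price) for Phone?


Row: Phone
quantity = 18
unit_price = 447.7
total = 18 * 447.7 = 8058.6

ANSWER: 8058.6


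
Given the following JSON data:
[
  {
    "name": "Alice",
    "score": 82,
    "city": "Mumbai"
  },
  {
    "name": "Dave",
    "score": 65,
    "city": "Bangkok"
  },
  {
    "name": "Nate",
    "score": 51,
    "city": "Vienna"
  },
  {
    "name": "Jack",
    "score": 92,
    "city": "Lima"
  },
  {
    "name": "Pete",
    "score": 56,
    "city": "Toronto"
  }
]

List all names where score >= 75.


Filtering records where score >= 75:
  Alice (score=82) -> YES
  Dave (score=65) -> no
  Nate (score=51) -> no
  Jack (score=92) -> YES
  Pete (score=56) -> no


ANSWER: Alice, Jack


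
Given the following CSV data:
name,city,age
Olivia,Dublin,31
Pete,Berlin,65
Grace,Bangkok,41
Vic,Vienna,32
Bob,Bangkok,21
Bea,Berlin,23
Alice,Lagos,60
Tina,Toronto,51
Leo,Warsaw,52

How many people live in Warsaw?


Scanning city column for 'Warsaw':
  Row 9: Leo -> MATCH
Total matches: 1

ANSWER: 1


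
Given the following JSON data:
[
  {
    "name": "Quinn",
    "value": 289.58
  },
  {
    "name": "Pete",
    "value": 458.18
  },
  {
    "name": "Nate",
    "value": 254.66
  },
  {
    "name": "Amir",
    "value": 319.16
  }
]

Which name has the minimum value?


Comparing values:
  Quinn: 289.58
  Pete: 458.18
  Nate: 254.66
  Amir: 319.16
Minimum: Nate (254.66)

ANSWER: Nate


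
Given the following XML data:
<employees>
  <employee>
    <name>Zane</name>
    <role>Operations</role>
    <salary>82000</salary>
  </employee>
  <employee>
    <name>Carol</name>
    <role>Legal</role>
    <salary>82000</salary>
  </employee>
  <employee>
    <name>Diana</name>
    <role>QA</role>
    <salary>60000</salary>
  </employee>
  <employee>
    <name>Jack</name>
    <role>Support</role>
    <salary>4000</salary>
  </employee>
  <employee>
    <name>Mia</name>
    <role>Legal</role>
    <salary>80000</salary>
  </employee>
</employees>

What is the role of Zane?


Searching for <employee> with <name>Zane</name>
Found at position 1
<role>Operations</role>

ANSWER: Operations


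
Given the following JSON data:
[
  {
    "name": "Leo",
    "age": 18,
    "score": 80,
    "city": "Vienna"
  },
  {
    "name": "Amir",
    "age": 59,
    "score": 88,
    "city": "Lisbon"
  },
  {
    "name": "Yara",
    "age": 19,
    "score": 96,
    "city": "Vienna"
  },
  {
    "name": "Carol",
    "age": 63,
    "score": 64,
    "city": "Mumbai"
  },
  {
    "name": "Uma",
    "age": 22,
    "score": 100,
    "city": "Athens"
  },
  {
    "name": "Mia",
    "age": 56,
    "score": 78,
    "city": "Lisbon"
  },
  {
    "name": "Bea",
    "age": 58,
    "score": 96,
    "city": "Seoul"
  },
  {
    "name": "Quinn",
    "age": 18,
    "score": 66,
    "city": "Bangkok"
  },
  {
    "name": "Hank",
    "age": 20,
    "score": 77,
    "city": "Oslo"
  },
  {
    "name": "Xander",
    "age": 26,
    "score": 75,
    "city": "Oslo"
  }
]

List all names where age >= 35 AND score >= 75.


Checking both conditions:
  Leo (age=18, score=80) -> no
  Amir (age=59, score=88) -> YES
  Yara (age=19, score=96) -> no
  Carol (age=63, score=64) -> no
  Uma (age=22, score=100) -> no
  Mia (age=56, score=78) -> YES
  Bea (age=58, score=96) -> YES
  Quinn (age=18, score=66) -> no
  Hank (age=20, score=77) -> no
  Xander (age=26, score=75) -> no


ANSWER: Amir, Mia, Bea


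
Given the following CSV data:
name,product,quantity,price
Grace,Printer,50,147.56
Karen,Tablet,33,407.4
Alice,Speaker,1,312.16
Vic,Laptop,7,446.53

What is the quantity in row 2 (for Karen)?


Row 2: Karen
Column 'quantity' = 33

ANSWER: 33


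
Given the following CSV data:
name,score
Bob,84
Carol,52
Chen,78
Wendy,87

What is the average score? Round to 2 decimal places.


Scores: 84, 52, 78, 87
Sum = 301
Count = 4
Average = 301 / 4 = 75.25

ANSWER: 75.25


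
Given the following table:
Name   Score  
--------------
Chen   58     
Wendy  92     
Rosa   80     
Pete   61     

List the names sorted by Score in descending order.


Sorting by Score (descending):
  Wendy: 92
  Rosa: 80
  Pete: 61
  Chen: 58


ANSWER: Wendy, Rosa, Pete, Chen


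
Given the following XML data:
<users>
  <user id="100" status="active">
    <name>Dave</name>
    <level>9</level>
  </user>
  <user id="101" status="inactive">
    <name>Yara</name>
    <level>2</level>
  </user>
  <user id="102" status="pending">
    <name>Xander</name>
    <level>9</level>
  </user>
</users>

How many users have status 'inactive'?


Counting users with status='inactive':
  Yara (id=101) -> MATCH
Count: 1

ANSWER: 1


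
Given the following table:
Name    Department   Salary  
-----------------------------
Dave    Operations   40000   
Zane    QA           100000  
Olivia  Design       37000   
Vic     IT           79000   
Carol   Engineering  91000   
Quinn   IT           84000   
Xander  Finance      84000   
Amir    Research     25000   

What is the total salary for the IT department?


IT department members:
  Vic: 79000
  Quinn: 84000
Total = 79000 + 84000 = 163000

ANSWER: 163000


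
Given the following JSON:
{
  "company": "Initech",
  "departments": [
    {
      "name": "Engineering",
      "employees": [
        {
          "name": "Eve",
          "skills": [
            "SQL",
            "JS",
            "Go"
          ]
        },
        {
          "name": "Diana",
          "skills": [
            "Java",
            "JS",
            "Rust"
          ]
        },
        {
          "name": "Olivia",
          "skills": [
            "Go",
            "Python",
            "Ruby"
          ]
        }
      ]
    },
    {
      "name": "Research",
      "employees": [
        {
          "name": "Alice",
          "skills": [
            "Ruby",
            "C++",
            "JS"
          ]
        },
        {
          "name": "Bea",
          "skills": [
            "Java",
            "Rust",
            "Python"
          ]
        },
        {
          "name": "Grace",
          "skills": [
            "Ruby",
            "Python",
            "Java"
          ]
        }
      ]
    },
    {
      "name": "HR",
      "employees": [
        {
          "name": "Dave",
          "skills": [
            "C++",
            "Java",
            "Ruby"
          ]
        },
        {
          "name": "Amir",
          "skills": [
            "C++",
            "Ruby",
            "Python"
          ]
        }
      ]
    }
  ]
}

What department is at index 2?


Path: departments[2].name
Value: HR

ANSWER: HR


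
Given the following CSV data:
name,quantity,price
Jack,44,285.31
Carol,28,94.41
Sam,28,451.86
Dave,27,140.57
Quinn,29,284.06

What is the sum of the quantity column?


Values in 'quantity' column:
  Row 1: 44
  Row 2: 28
  Row 3: 28
  Row 4: 27
  Row 5: 29
Sum = 44 + 28 + 28 + 27 + 29 = 156

ANSWER: 156


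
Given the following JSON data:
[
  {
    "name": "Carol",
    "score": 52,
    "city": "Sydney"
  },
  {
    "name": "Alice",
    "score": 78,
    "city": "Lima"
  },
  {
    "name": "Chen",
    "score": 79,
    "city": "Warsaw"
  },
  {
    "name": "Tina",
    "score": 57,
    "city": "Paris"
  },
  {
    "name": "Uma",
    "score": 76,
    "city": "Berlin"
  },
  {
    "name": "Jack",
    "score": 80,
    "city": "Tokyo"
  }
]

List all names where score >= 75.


Filtering records where score >= 75:
  Carol (score=52) -> no
  Alice (score=78) -> YES
  Chen (score=79) -> YES
  Tina (score=57) -> no
  Uma (score=76) -> YES
  Jack (score=80) -> YES


ANSWER: Alice, Chen, Uma, Jack


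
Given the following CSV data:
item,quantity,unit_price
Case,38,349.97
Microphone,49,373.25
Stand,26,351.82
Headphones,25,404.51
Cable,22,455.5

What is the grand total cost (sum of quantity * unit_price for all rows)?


Computing row totals:
  Case: 38 * 349.97 = 13298.86
  Microphone: 49 * 373.25 = 18289.25
  Stand: 26 * 351.82 = 9147.32
  Headphones: 25 * 404.51 = 10112.75
  Cable: 22 * 455.5 = 10021.0
Grand total = 13298.86 + 18289.25 + 9147.32 + 10112.75 + 10021.0 = 60869.18

ANSWER: 60869.18


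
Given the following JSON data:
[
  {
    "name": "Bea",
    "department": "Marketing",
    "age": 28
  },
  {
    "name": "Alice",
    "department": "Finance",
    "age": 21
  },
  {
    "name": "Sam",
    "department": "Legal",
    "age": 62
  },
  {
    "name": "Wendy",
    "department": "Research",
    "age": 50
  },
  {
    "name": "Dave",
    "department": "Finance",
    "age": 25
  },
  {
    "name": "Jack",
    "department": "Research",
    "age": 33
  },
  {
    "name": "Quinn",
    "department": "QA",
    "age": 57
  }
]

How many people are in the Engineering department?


Scanning records for department = Engineering
  No matches found
Count: 0

ANSWER: 0


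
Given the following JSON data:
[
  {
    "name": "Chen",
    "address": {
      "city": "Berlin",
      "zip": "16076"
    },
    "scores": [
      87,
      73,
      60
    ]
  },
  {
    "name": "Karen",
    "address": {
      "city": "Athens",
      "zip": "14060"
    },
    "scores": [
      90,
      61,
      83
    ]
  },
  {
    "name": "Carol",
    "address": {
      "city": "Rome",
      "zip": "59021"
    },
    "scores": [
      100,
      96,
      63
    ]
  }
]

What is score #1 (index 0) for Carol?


Path: records[2].scores[0]
Value: 100

ANSWER: 100


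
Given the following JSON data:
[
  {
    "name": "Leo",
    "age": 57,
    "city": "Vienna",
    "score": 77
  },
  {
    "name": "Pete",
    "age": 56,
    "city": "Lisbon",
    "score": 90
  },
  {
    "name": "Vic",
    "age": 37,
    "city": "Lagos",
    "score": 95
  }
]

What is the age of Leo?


Looking up record where name = Leo
Record index: 0
Field 'age' = 57

ANSWER: 57


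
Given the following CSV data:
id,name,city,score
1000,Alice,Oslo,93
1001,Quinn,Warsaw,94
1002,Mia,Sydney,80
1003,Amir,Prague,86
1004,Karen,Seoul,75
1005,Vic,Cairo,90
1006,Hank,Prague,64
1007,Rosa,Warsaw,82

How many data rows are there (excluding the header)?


Counting rows (excluding header):
Header: id,name,city,score
Data rows: 8

ANSWER: 8


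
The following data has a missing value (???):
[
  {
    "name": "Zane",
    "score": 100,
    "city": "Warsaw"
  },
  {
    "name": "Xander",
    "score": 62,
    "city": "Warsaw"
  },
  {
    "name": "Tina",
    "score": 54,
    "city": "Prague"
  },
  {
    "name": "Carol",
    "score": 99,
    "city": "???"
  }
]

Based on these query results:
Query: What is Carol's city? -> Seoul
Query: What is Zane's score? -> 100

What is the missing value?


The missing value is Carol's city
From query: Carol's city = Seoul

ANSWER: Seoul


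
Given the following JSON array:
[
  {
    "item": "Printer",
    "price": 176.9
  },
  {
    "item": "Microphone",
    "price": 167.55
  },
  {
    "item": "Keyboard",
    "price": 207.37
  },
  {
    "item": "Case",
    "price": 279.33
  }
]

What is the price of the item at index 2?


Array index 2 -> Keyboard
price = 207.37

ANSWER: 207.37


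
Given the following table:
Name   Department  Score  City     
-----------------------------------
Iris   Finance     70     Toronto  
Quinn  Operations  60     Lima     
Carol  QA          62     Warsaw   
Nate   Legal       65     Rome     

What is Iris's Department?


Row 1: Iris
Department = Finance

ANSWER: Finance


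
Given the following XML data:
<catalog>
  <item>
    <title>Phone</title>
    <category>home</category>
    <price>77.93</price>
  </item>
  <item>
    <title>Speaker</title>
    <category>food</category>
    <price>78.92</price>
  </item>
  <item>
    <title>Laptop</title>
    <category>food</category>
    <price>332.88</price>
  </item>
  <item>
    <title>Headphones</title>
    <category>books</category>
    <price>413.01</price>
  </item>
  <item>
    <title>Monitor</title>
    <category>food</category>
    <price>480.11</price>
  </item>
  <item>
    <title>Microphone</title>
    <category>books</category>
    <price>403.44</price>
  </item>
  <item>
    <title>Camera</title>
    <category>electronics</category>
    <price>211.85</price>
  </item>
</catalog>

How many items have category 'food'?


Scanning <item> elements for <category>food</category>:
  Item 2: Speaker -> MATCH
  Item 3: Laptop -> MATCH
  Item 5: Monitor -> MATCH
Count: 3

ANSWER: 3


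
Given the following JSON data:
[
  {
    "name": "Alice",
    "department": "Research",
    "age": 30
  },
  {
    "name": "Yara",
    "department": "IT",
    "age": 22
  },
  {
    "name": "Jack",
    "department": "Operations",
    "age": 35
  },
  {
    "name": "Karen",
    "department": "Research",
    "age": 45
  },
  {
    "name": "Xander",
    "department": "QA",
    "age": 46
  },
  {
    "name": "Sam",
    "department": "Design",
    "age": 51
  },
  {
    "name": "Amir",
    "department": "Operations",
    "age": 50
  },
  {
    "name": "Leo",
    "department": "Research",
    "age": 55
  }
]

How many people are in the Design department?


Scanning records for department = Design
  Record 5: Sam
Count: 1

ANSWER: 1


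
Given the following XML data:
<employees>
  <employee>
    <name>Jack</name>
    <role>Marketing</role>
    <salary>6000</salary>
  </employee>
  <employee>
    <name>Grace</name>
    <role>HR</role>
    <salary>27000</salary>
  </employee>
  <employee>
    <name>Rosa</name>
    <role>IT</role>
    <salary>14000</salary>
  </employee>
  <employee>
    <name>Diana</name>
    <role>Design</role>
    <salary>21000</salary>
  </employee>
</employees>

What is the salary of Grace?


Searching for <employee> with <name>Grace</name>
Found at position 2
<salary>27000</salary>

ANSWER: 27000


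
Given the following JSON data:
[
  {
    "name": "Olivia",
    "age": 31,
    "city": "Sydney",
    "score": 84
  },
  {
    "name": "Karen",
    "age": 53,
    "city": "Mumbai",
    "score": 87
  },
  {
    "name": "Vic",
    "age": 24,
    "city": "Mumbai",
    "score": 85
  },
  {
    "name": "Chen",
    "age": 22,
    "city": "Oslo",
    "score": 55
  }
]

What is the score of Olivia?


Looking up record where name = Olivia
Record index: 0
Field 'score' = 84

ANSWER: 84


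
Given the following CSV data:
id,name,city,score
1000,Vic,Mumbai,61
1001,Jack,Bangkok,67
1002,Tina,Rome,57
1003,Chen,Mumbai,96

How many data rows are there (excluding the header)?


Counting rows (excluding header):
Header: id,name,city,score
Data rows: 4

ANSWER: 4


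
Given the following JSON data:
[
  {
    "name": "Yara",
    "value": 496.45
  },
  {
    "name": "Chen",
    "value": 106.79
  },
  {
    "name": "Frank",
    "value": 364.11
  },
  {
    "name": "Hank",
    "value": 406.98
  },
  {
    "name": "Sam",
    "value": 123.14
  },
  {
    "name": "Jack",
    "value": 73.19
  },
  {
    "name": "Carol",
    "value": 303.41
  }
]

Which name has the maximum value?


Comparing values:
  Yara: 496.45
  Chen: 106.79
  Frank: 364.11
  Hank: 406.98
  Sam: 123.14
  Jack: 73.19
  Carol: 303.41
Maximum: Yara (496.45)

ANSWER: Yara


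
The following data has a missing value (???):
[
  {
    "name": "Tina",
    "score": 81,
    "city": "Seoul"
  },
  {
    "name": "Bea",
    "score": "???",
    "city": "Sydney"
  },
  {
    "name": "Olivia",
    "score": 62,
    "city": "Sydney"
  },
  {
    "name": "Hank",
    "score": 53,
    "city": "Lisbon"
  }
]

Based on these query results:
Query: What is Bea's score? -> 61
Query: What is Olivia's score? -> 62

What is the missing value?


The missing value is Bea's score
From query: Bea's score = 61

ANSWER: 61


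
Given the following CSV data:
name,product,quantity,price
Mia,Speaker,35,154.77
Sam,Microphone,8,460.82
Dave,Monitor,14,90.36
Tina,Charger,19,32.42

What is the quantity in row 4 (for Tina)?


Row 4: Tina
Column 'quantity' = 19

ANSWER: 19


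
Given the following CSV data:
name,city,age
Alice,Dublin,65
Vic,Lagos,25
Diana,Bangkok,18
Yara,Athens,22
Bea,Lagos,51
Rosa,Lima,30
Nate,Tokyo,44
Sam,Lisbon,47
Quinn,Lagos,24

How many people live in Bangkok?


Scanning city column for 'Bangkok':
  Row 3: Diana -> MATCH
Total matches: 1

ANSWER: 1
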